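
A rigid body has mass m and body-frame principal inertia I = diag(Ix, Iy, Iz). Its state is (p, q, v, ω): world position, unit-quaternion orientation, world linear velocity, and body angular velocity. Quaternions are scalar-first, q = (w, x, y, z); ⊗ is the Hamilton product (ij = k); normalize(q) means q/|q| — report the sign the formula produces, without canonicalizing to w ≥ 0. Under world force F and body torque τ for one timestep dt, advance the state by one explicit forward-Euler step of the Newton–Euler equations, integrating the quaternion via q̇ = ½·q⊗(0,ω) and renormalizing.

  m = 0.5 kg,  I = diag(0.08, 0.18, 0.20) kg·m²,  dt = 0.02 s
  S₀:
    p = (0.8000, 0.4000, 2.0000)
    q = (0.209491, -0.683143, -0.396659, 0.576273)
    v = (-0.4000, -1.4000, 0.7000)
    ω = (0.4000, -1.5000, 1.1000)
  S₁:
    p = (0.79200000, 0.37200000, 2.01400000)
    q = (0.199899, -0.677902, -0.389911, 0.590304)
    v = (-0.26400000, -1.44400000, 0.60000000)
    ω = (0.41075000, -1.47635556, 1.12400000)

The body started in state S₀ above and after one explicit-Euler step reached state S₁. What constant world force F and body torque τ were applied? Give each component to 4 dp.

Δv = v₁−v₀ = (0.13600000, -0.04400000, -0.10000000)
applied force F = (3.4000, -1.1000, -2.5000)
ω₁ − ω₀ = (0.01075000, 0.02364444, 0.02400000)
τ = I·(Δω/dt) + ω₀×(Iω₀) = (0.0100, 0.1600, 0.1800)

F = (3.4000, -1.1000, -2.5000)
τ = (0.0100, 0.1600, 0.1800)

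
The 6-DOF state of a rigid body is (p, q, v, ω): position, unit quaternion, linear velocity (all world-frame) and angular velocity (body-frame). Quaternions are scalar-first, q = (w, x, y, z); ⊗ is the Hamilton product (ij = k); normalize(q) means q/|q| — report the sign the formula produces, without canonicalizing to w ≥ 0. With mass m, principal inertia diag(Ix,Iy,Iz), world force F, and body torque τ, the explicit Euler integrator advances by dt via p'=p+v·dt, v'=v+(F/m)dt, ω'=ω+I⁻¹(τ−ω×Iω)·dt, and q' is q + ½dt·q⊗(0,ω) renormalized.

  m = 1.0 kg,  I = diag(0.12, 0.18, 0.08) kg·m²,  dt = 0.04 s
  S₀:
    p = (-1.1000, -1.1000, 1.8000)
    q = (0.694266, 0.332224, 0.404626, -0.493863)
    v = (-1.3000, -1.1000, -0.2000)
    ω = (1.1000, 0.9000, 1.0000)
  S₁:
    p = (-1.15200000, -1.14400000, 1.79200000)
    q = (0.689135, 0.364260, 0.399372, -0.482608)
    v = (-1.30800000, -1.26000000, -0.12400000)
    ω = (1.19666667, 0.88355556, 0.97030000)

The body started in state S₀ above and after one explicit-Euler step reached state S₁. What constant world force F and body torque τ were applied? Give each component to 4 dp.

F = (-0.2000, -4.0000, 1.9000)
τ = (0.2000, -0.0300, 0.0000)

velocity change Δv = (-0.00800000, -0.16000000, 0.07600000)
F = m·Δv/dt = (-0.2000, -4.0000, 1.9000)
ω₁ − ω₀ = (0.09666667, -0.01644444, -0.02970000)
τ = I·(Δω/dt) + ω₀×(Iω₀) = (0.2000, -0.0300, 0.0000)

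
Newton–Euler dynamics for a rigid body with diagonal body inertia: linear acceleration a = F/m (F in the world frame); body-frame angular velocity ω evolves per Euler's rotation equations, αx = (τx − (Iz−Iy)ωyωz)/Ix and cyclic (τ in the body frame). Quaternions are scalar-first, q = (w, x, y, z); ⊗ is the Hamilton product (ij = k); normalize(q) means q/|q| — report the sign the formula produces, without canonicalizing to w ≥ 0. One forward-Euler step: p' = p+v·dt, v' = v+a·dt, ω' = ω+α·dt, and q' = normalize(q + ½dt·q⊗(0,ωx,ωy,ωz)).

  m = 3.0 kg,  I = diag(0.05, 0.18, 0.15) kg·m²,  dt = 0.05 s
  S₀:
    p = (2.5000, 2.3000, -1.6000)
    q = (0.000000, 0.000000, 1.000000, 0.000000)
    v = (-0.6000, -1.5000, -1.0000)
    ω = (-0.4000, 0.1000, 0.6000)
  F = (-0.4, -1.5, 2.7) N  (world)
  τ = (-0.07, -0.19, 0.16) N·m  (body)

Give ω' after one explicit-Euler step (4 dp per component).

angular accel α = (-1.3640, -1.1889, 1.1013)
ω + α·dt = (-0.4682, 0.0406, 0.6551)

ω' = (-0.4682, 0.0406, 0.6551)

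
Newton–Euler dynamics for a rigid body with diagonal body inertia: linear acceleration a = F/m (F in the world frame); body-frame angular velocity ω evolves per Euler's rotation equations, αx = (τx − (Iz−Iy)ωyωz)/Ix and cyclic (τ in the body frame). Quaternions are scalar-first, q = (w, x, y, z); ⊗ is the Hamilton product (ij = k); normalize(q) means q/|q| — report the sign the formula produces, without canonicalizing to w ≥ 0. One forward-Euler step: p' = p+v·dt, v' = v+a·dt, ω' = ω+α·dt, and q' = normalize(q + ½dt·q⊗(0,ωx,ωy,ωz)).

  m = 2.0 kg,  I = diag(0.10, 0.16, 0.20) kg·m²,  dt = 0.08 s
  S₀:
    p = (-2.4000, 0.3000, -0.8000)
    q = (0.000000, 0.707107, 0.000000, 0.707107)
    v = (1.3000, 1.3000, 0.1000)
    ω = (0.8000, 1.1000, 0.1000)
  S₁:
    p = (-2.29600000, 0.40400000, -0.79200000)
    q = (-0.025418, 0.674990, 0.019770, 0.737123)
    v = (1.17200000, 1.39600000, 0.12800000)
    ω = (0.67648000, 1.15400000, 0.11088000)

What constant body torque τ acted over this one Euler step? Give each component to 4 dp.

τ = (-0.1500, 0.1000, 0.0800)

Δω = ω₁−ω₀ = (-0.12352000, 0.05400000, 0.01088000)
precession coupling = (0.0044, -0.0080, 0.0528)
τ = I·(Δω/dt) + ω₀×(Iω₀) = (-0.1500, 0.1000, 0.0800)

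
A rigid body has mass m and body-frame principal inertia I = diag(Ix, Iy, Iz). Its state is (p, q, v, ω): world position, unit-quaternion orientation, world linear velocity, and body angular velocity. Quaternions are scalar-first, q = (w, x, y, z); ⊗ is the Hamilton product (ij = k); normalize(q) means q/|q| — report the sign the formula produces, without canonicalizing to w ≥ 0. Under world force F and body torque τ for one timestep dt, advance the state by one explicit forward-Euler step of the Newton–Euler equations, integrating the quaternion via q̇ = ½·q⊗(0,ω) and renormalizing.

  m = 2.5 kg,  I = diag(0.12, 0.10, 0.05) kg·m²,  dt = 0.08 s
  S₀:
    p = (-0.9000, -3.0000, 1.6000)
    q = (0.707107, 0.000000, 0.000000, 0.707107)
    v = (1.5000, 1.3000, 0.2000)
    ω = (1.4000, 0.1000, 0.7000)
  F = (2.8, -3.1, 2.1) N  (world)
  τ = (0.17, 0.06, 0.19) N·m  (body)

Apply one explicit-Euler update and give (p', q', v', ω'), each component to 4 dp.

α = I⁻¹(τ − ω×Iω) = (1.4458, -0.0860, 3.8560)
ω' = ω + α·dt = (1.5157, 0.0931, 1.0085)
2q̇ = q⊗(0,ω) = (-0.4949749, 0.9192391, 1.0606605, 0.4949749)
q + ½dt·q⊗(0,ω), renormalized = (0.6860, 0.0367, 0.0423, 0.7255)
linear accel F/m = (1.1200, -1.2400, 0.8400)
p + v·dt = (-0.7800, -2.8960, 1.6160)
new velocity v' = (1.5896, 1.2008, 0.2672)

p' = (-0.7800, -2.8960, 1.6160)
q' = (0.6860, 0.0367, 0.0423, 0.7255)
v' = (1.5896, 1.2008, 0.2672)
ω' = (1.5157, 0.0931, 1.0085)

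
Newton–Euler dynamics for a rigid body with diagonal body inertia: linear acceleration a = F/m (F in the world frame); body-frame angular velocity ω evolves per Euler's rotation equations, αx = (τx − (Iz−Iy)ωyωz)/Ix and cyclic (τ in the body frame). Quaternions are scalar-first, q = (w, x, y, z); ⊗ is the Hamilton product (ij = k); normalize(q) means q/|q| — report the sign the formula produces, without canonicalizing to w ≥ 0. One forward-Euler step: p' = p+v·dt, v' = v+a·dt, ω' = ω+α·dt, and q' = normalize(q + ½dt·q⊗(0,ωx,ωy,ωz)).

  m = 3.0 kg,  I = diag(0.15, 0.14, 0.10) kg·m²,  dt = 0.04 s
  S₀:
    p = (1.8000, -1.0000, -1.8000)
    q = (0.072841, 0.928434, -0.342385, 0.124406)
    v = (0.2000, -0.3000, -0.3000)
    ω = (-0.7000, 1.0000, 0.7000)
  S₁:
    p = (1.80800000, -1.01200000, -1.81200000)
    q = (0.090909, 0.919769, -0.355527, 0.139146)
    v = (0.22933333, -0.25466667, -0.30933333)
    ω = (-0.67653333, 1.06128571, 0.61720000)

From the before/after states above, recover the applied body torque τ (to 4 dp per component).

τ = (0.0600, 0.1900, -0.2000)

Δω = ω₁−ω₀ = (0.02346667, 0.06128571, -0.08280000)
τ = I·(Δω/dt) + ω₀×(Iω₀) = (0.0600, 0.1900, -0.2000)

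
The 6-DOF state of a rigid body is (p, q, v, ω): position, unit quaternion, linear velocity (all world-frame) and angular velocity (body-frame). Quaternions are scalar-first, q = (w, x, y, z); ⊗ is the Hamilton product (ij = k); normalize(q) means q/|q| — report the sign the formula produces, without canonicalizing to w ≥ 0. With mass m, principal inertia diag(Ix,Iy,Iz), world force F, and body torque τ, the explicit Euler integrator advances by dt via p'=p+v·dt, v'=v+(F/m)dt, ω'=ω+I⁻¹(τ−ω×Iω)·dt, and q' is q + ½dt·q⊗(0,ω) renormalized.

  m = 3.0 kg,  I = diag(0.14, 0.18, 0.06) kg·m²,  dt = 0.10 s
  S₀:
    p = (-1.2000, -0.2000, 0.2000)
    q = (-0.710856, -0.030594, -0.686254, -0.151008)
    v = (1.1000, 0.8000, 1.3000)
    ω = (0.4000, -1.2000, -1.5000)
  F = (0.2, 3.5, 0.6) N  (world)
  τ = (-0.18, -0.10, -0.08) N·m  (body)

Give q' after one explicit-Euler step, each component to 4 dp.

q⊗(0,ω) = (-1.0377792, 0.5638290, 0.7467330, 1.3774984)
updated quaternion q' = (-0.7591, -0.0024, -0.6458, -0.0817)

q' = (-0.7591, -0.0024, -0.6458, -0.0817)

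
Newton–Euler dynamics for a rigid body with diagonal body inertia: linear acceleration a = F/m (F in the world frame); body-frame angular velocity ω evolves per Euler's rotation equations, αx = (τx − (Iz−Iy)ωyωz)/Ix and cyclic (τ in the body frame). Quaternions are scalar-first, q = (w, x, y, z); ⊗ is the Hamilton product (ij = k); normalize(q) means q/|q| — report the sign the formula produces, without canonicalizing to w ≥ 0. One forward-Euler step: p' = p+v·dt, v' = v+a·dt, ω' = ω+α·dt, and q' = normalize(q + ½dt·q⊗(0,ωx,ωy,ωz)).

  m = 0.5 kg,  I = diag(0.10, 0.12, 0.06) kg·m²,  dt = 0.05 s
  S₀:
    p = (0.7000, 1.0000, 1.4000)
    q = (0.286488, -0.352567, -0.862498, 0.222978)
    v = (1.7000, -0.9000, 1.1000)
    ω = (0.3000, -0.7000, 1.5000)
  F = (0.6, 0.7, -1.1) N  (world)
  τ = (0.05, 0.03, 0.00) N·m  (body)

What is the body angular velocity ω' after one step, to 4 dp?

ω' = (0.2935, -0.6950, 1.5035)

precession coupling ω×(Iω) = (0.0630, 0.0180, -0.0042)
(τ − ω×Iω)/I = (-0.1300, 0.1000, 0.0700)
ω' = ω + α·dt = (0.2935, -0.6950, 1.5035)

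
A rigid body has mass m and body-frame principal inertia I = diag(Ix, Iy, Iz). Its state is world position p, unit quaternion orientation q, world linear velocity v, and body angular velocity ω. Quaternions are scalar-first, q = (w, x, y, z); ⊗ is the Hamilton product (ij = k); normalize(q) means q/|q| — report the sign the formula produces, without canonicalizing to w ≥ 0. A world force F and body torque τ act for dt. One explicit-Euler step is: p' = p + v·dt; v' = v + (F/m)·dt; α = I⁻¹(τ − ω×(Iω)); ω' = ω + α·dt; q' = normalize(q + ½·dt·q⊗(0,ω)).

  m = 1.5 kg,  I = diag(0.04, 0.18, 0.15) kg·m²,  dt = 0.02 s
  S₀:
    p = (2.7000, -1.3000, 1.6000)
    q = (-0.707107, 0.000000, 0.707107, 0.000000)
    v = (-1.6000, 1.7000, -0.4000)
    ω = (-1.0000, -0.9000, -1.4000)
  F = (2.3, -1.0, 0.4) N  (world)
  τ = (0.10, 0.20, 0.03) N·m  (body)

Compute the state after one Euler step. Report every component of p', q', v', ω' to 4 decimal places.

new position p' = (2.6680, -1.2660, 1.5920)
v + (F/m)dt = (-1.5693, 1.6867, -0.3947)
precession coupling ω×(Iω) = (-0.0378, -0.1540, 0.1260)
α = I⁻¹(τ − ω×Iω) = (3.4450, 1.9667, -0.6400)
ω' = ω + α·dt = (-0.9311, -0.8607, -1.4128)
q⊗(0,ω) = (0.6363963, -0.2828428, 0.6363963, 1.6970568)
q' = normalize(q + ½dt·q⊗(0,ω)) = (-0.7006, -0.0028, 0.7133, 0.0170)

p' = (2.6680, -1.2660, 1.5920)
q' = (-0.7006, -0.0028, 0.7133, 0.0170)
v' = (-1.5693, 1.6867, -0.3947)
ω' = (-0.9311, -0.8607, -1.4128)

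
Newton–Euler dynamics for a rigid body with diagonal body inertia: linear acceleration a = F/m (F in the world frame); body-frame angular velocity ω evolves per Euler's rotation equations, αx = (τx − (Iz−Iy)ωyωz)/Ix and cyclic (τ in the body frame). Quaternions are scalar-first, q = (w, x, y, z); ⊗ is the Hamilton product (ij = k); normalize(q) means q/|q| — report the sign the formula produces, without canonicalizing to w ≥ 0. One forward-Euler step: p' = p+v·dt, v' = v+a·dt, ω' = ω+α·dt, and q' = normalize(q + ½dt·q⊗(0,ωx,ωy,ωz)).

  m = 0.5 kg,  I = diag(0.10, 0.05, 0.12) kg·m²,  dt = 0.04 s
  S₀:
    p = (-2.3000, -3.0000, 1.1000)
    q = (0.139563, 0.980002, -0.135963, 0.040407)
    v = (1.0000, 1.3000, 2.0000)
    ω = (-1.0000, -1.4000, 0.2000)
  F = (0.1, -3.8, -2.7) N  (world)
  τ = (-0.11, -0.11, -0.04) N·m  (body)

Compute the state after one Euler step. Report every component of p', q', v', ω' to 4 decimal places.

angular accel α = (-0.9040, -2.2800, 0.2500)
ω + α·dt = (-1.0362, -1.4912, 0.2100)
2q̇ = q⊗(0,ω) = (0.7815724, -0.1101858, -0.4317956, -1.4800532)
q + ½dt·q⊗(0,ω), renormalized = (0.1551, 0.9772, -0.1445, 0.0108)
a = F/m = (0.2000, -7.6000, -5.4000)
p' = p + v·dt = (-2.2600, -2.9480, 1.1800)
new velocity v' = (1.0080, 0.9960, 1.7840)

p' = (-2.2600, -2.9480, 1.1800)
q' = (0.1551, 0.9772, -0.1445, 0.0108)
v' = (1.0080, 0.9960, 1.7840)
ω' = (-1.0362, -1.4912, 0.2100)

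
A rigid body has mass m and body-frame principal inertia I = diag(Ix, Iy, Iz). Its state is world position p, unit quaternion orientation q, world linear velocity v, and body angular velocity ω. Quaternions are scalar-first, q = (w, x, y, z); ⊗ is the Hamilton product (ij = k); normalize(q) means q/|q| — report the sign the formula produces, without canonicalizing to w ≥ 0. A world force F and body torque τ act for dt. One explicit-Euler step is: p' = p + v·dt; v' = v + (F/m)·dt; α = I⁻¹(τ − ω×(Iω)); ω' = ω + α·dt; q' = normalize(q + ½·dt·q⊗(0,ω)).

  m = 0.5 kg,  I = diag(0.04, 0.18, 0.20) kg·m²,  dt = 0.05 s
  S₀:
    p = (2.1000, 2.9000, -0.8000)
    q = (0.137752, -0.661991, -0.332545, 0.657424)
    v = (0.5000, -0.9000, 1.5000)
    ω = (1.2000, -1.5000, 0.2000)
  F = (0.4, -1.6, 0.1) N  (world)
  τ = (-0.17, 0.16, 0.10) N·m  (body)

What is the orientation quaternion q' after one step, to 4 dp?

q' = (0.1417, -0.6341, -0.3143, 0.6921)

2q̇ = q⊗(0,ω) = (0.1640869, 1.0849294, 0.7146790, 1.4195909)
q + ½dt·q⊗(0,ω), renormalized = (0.1417, -0.6341, -0.3143, 0.6921)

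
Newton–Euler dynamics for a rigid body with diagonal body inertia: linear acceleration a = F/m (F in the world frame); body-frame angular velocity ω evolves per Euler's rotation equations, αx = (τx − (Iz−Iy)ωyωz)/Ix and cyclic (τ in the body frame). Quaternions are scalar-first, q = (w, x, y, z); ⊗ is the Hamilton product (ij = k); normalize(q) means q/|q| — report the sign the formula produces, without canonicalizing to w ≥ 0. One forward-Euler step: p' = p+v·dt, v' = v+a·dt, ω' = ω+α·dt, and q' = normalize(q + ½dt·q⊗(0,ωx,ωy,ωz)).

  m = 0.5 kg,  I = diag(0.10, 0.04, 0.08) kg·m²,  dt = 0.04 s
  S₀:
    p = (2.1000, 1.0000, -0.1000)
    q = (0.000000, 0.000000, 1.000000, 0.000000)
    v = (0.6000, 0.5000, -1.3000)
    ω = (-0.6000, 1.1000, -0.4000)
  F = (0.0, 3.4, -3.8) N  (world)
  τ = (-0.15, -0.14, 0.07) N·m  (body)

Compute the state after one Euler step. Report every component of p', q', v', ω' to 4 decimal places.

p' = (2.1240, 1.0200, -0.1520)
q' = (-0.0220, -0.0080, 0.9997, 0.0120)
v' = (0.6000, 0.7720, -1.6040)
ω' = (-0.6530, 0.9552, -0.3848)

(τ − ω×Iω)/I = (-1.3240, -3.6200, 0.3800)
new body rate ω' = (-0.6530, 0.9552, -0.3848)
2q̇ = q⊗(0,ω) = (-1.1000000, -0.4000000, 0.0000000, 0.6000000)
q + ½dt·q⊗(0,ω), renormalized = (-0.0220, -0.0080, 0.9997, 0.0120)
p + v·dt = (2.1240, 1.0200, -0.1520)
new velocity v' = (0.6000, 0.7720, -1.6040)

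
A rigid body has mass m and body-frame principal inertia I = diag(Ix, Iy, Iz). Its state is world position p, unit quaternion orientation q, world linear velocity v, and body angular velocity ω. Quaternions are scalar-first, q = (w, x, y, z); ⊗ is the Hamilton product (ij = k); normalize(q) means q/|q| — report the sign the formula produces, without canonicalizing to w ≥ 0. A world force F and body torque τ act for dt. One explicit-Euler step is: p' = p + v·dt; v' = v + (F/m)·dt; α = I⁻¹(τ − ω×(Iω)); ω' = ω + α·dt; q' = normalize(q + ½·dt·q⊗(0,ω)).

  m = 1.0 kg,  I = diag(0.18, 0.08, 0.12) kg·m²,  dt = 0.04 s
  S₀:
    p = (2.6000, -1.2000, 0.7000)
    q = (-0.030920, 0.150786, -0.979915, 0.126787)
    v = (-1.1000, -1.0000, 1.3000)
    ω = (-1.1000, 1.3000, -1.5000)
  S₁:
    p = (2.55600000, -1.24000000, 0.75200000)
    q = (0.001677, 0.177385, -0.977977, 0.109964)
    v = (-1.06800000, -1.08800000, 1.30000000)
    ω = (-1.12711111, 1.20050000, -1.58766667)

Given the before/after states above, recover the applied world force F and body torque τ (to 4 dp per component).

F = (0.8000, -2.2000, 0.0000)
τ = (-0.2000, -0.1000, -0.1200)

Δv = v₁−v₀ = (0.03200000, -0.08800000, 0.00000000)
F = m·Δv/dt = (0.8000, -2.2000, 0.0000)
ω₁ − ω₀ = (-0.02711111, -0.09950000, -0.08766667)
gyro term ω₀×Iω₀ = (-0.0780, 0.0990, 0.1430)
applied torque τ = (-0.2000, -0.1000, -0.1200)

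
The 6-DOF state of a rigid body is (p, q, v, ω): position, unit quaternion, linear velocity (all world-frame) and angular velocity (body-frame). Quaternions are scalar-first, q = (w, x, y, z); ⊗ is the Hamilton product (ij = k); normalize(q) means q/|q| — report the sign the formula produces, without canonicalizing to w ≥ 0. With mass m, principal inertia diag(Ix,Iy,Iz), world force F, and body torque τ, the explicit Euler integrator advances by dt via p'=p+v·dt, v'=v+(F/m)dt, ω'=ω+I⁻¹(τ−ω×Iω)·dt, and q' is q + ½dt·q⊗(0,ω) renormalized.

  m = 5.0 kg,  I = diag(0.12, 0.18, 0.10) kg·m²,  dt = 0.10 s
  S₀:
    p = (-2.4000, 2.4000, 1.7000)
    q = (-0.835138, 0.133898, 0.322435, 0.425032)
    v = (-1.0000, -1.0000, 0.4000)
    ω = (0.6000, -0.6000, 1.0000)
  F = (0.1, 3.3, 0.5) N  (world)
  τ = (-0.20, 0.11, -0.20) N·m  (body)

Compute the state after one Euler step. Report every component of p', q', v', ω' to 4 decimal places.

p' = (-2.5000, 2.3000, 1.7400)
q' = (-0.8489, 0.1374, 0.3528, 0.3688)
v' = (-0.9980, -0.9340, 0.4100)
ω' = (0.3933, -0.5456, 0.8216)

ω×(Iω) gyroscopic = (0.0480, 0.0120, -0.0216)
angular accel α = (-2.0667, 0.5444, -1.7840)
ω' = ω + α·dt = (0.3933, -0.5456, 0.8216)
Hamilton product q⊗(0,ω) = (-0.3119098, 0.0763714, 0.6222040, -1.1089378)
q + ½dt·q⊗(0,ω), renormalized = (-0.8489, 0.1374, 0.3528, 0.3688)
linear accel F/m = (0.0200, 0.6600, 0.1000)
p' = p + v·dt = (-2.5000, 2.3000, 1.7400)
v' = v + a·dt = (-0.9980, -0.9340, 0.4100)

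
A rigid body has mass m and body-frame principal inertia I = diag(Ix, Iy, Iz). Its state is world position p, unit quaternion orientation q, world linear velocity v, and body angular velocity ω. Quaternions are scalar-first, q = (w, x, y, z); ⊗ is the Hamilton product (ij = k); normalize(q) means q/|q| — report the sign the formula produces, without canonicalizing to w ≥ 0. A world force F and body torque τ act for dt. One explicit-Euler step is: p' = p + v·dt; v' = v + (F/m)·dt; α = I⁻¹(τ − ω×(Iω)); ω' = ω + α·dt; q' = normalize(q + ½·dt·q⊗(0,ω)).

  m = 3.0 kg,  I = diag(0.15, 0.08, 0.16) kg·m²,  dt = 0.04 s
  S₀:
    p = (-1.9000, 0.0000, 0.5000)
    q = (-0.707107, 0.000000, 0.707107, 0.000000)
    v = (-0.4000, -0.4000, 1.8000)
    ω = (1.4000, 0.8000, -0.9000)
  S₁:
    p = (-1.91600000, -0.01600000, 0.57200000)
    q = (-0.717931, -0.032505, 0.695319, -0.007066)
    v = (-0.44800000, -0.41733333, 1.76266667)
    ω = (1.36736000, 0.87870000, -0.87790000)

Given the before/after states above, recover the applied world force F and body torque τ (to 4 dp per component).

Δv = v₁−v₀ = (-0.04800000, -0.01733333, -0.03733333)
m·(v₁−v₀)/dt = (-3.6000, -1.3000, -2.8000)
Δω = ω₁−ω₀ = (-0.03264000, 0.07870000, 0.02210000)
ω₀×(Iω₀) = (-0.0576, 0.0126, -0.0784)
I·α + gyro = (-0.1800, 0.1700, 0.0100)

F = (-3.6000, -1.3000, -2.8000)
τ = (-0.1800, 0.1700, 0.0100)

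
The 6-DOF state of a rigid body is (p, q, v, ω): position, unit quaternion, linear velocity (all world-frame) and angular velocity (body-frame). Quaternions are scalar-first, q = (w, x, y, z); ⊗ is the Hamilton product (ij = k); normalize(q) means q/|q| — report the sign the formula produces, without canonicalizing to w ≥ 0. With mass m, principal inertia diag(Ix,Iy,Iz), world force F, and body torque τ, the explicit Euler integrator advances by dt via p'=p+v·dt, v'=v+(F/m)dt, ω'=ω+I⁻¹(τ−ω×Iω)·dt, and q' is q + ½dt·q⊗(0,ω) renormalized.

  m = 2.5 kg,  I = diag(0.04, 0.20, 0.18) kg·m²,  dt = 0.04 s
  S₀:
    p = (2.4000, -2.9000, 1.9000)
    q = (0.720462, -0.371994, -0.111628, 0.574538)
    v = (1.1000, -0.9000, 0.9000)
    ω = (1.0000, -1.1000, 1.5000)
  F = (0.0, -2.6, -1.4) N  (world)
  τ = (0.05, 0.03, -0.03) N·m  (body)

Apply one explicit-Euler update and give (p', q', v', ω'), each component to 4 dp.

p' = p + v·dt = (2.4440, -2.9360, 1.9360)
v' = v + a·dt = (1.1000, -0.9416, 0.8776)
precession coupling ω×(Iω) = (0.0330, -0.2100, -0.1760)
α = I⁻¹(τ − ω×Iω) = (0.4250, 1.2000, 0.8111)
ω + α·dt = (1.0170, -1.0520, 1.5324)
2q̇ = q⊗(0,ω) = (-0.6126038, 1.1850118, 0.3400208, 1.6015144)
q + ½dt·q⊗(0,ω), renormalized = (0.7076, -0.3480, -0.1047, 0.6060)

p' = (2.4440, -2.9360, 1.9360)
q' = (0.7076, -0.3480, -0.1047, 0.6060)
v' = (1.1000, -0.9416, 0.8776)
ω' = (1.0170, -1.0520, 1.5324)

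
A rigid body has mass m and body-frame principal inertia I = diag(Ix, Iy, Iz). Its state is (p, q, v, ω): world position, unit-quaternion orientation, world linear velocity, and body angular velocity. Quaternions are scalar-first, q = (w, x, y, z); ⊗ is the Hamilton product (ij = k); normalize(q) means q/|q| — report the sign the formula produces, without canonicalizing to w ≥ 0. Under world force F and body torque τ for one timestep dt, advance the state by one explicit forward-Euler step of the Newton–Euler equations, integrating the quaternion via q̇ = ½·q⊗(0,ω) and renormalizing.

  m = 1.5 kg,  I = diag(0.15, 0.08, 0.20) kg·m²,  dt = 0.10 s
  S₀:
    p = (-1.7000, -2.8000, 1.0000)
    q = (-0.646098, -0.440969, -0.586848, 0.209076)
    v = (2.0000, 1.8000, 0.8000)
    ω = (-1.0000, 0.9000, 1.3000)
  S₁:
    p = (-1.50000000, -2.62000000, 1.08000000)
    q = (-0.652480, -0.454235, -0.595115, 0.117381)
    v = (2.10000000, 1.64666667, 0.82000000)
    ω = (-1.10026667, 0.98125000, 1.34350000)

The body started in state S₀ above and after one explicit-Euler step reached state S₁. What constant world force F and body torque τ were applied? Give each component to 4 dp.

Δv = v₁−v₀ = (0.10000000, -0.15333333, 0.02000000)
F = m·Δv/dt = (1.5000, -2.3000, 0.3000)
rate change Δω = (-0.10026667, 0.08125000, 0.04350000)
ω₀×(Iω₀) = (0.1404, 0.0650, 0.0630)
applied torque τ = (-0.0100, 0.1300, 0.1500)

F = (1.5000, -2.3000, 0.3000)
τ = (-0.0100, 0.1300, 0.1500)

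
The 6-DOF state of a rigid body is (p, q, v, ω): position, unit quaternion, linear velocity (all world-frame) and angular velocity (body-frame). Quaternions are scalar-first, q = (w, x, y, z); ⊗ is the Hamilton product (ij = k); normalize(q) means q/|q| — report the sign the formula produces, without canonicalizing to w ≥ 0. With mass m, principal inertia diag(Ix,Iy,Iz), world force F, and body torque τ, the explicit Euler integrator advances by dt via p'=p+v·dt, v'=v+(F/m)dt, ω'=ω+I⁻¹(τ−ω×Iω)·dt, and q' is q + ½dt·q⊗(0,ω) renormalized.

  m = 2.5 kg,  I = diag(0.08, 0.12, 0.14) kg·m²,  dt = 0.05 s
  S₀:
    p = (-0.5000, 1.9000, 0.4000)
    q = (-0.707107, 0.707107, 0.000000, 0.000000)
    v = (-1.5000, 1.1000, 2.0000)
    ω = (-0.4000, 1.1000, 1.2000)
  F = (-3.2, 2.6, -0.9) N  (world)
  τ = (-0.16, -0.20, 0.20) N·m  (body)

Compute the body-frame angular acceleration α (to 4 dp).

precession coupling ω×(Iω) = (0.0264, 0.0288, -0.0176)
angular accel α = (-2.3300, -1.9067, 1.5543)

α = (-2.3300, -1.9067, 1.5543)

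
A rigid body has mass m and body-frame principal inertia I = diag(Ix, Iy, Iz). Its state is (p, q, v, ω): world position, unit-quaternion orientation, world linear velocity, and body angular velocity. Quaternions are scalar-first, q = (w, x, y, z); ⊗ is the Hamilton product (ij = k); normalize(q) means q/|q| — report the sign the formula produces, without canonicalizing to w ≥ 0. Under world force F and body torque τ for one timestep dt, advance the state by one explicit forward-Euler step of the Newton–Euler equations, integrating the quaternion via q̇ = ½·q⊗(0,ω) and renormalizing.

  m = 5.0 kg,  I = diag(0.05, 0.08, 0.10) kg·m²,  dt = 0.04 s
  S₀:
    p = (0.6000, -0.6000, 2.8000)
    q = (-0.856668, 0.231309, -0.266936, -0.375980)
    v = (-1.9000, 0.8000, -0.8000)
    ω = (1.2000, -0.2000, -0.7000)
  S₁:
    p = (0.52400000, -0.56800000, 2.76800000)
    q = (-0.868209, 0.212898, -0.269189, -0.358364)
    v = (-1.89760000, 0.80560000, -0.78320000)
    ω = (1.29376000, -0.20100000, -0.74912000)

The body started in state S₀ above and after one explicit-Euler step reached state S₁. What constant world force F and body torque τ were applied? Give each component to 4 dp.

F = (0.3000, 0.7000, 2.1000)
τ = (0.1200, 0.0400, -0.1300)

ω₁ − ω₀ = (0.09376000, -0.00100000, -0.04912000)
τ = I·(Δω/dt) + ω₀×(Iω₀) = (0.1200, 0.0400, -0.1300)
Δv = v₁−v₀ = (0.00240000, 0.00560000, 0.01680000)
m·(v₁−v₀)/dt = (0.3000, 0.7000, 2.1000)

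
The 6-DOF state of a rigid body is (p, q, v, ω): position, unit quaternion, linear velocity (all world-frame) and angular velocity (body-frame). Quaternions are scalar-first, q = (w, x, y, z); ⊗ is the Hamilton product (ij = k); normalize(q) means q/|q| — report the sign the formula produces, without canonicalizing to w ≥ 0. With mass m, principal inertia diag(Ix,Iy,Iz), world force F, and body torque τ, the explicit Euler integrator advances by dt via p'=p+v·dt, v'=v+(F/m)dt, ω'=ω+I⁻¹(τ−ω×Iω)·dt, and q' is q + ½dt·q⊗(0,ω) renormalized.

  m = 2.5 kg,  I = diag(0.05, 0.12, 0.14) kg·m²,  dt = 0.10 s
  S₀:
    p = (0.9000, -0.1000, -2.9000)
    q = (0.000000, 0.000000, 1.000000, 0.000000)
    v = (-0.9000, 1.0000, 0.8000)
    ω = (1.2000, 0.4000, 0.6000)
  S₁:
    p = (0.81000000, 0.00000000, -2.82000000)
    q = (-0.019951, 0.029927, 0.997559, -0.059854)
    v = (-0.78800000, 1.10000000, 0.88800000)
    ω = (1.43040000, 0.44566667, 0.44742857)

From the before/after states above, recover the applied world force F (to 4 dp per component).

F = (2.8000, 2.5000, 2.2000)

Δv = v₁−v₀ = (0.11200000, 0.10000000, 0.08800000)
F = m·Δv/dt = (2.8000, 2.5000, 2.2000)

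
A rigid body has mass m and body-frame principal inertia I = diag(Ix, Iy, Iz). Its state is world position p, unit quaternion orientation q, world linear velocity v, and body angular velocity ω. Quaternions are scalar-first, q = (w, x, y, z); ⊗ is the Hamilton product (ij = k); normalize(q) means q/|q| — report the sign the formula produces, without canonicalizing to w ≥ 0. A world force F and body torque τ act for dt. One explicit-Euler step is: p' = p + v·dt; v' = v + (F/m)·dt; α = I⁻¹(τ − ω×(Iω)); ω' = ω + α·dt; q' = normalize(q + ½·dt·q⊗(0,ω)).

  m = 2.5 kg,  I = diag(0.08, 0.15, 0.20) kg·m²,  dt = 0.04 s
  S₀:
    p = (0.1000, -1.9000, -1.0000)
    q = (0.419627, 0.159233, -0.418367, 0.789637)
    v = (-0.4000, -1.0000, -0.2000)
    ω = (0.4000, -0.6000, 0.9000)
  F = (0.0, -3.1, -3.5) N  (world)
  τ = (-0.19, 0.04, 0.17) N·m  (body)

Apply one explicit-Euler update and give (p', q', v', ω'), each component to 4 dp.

p' = (0.0840, -1.9400, -1.0080)
q' = (0.3990, 0.1645, -0.4198, 0.7984)
v' = (-0.4000, -1.0496, -0.2560)
ω' = (0.3185, -0.5778, 0.9374)

a = (0.0000, -1.2400, -1.4000)
p + v·dt = (0.0840, -1.9400, -1.0080)
new velocity v' = (-0.4000, -1.0496, -0.2560)
ω×(Iω) gyroscopic = (-0.0270, -0.0432, -0.0168)
α = I⁻¹(τ − ω×Iω) = (-2.0375, 0.5547, 0.9340)
ω' = ω + α·dt = (0.3185, -0.5778, 0.9374)
q⊗(0,ω) = (-1.0253867, 0.2651027, -0.0792311, 0.4494713)
updated quaternion q' = (0.3990, 0.1645, -0.4198, 0.7984)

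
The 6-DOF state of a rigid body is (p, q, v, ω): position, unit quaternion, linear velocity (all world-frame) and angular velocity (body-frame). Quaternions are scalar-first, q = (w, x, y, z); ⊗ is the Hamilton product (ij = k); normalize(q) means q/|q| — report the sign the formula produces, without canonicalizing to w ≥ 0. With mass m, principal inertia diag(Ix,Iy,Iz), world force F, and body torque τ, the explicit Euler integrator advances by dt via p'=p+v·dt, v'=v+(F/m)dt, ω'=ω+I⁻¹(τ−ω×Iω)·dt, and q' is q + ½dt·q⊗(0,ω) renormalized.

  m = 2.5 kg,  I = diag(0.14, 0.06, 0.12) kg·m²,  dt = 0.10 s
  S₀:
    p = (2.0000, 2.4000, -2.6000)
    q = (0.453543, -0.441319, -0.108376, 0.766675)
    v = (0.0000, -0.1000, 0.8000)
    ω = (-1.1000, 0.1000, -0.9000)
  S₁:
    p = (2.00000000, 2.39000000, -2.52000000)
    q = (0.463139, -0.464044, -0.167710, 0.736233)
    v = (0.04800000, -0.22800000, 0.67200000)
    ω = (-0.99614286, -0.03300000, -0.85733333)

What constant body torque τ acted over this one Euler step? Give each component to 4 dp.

Δω = ω₁−ω₀ = (0.10385714, -0.13300000, 0.04266667)
τ = I·(Δω/dt) + ω₀×(Iω₀) = (0.1400, -0.0600, 0.0600)

τ = (0.1400, -0.0600, 0.0600)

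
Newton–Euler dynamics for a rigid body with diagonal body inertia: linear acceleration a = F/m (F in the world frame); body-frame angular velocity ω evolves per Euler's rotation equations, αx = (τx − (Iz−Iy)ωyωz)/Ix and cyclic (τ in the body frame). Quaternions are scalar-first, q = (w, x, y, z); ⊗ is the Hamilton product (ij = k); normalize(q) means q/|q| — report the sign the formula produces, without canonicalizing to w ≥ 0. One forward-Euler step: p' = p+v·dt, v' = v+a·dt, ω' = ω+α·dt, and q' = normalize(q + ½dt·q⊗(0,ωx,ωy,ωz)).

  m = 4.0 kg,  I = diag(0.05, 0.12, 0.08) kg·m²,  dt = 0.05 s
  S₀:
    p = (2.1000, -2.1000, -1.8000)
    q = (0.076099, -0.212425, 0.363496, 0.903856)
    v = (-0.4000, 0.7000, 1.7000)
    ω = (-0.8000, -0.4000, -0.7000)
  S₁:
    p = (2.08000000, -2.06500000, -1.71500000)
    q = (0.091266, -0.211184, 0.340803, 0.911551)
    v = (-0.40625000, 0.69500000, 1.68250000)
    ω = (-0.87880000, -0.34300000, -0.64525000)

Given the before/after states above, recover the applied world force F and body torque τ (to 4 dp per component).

F = (-0.5000, -0.4000, -1.4000)
τ = (-0.0900, 0.1200, 0.1100)

ω₁ − ω₀ = (-0.07880000, 0.05700000, 0.05475000)
gyro term ω₀×Iω₀ = (-0.0112, -0.0168, 0.0224)
τ = I·(Δω/dt) + ω₀×(Iω₀) = (-0.0900, 0.1200, 0.1100)
v₁ − v₀ = (-0.00625000, -0.00500000, -0.01750000)
m·(v₁−v₀)/dt = (-0.5000, -0.4000, -1.4000)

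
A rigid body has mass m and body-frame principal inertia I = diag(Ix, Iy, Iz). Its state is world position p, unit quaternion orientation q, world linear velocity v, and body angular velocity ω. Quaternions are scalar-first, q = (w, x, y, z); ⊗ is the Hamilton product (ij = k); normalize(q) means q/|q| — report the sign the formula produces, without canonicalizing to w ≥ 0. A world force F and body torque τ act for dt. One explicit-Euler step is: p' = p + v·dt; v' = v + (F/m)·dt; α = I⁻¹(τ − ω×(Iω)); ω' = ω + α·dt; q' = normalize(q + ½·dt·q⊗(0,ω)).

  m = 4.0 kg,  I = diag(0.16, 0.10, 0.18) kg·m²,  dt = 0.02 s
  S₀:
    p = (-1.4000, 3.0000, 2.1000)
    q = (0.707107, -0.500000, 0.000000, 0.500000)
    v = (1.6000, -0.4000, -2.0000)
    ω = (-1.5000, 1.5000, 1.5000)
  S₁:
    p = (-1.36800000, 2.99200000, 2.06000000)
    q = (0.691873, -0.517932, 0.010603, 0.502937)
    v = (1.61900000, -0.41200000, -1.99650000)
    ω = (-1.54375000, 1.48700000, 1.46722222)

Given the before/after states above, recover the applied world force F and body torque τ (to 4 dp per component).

F = (3.8000, -2.4000, 0.7000)
τ = (-0.1700, -0.0200, -0.1600)

ω₁ − ω₀ = (-0.04375000, -0.01300000, -0.03277778)
precession coupling = (0.1800, 0.0450, 0.1350)
I·α + gyro = (-0.1700, -0.0200, -0.1600)
Δv = v₁−v₀ = (0.01900000, -0.01200000, 0.00350000)
F = m·Δv/dt = (3.8000, -2.4000, 0.7000)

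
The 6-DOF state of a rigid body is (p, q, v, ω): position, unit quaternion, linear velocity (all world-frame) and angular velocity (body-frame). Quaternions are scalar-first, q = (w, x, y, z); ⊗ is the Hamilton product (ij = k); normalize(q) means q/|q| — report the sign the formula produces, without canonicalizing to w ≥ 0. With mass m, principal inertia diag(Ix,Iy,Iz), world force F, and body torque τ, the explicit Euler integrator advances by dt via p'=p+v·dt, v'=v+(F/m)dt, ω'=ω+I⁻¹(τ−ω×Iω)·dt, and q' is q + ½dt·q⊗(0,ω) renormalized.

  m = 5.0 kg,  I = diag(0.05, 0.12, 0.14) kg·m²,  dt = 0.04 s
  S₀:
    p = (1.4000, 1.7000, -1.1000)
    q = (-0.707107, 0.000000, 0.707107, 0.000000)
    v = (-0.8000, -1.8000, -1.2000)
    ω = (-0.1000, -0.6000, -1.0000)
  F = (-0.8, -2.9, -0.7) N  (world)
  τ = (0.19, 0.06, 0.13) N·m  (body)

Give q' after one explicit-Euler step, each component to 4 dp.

q' = (-0.6984, -0.0127, 0.7154, 0.0156)

2q̇ = q⊗(0,ω) = (0.4242642, -0.6363963, 0.4242642, 0.7778177)
updated quaternion q' = (-0.6984, -0.0127, 0.7154, 0.0156)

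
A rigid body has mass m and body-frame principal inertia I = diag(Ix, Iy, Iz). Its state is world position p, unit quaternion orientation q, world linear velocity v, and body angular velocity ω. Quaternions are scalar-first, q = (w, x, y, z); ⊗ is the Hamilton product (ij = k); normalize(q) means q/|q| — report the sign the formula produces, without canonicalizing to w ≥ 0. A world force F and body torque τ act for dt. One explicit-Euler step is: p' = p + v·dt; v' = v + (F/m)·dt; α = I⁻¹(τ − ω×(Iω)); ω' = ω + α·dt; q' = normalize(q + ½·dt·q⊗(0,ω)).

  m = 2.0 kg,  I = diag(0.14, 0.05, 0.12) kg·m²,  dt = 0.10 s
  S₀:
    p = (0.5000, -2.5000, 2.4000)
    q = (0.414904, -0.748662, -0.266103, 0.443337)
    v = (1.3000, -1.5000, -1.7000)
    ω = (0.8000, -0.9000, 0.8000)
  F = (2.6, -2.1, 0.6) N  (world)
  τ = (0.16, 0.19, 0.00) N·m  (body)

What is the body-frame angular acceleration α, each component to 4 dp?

α = (1.5029, 3.5440, -0.5400)

precession coupling ω×(Iω) = (-0.0504, 0.0128, 0.0648)
angular accel α = (1.5029, 3.5440, -0.5400)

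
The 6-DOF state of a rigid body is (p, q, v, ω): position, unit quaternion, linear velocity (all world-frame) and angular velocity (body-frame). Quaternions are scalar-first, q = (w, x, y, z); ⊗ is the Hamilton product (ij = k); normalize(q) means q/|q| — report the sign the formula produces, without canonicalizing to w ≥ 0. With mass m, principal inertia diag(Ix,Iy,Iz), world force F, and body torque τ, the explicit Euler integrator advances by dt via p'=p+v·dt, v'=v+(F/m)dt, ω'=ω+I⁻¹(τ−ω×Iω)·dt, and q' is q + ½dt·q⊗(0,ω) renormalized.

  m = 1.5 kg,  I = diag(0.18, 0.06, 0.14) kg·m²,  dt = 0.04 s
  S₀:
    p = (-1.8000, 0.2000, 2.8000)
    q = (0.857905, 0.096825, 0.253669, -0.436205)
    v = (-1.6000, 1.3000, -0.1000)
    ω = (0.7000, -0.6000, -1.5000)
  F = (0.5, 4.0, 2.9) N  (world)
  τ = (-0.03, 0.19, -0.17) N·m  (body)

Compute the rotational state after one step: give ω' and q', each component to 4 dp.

ω' = (0.6773, -0.4453, -1.5630)
q' = (0.8460, 0.0959, 0.2400, -0.4664)

α = I⁻¹(τ − ω×Iω) = (-0.5667, 3.8667, -1.5743)
ω + α·dt = (0.6773, -0.4453, -1.5630)
q⊗(0,ω) = (-0.5698836, -0.0416930, -0.6748490, -1.5225208)
updated quaternion q' = (0.8460, 0.0959, 0.2400, -0.4664)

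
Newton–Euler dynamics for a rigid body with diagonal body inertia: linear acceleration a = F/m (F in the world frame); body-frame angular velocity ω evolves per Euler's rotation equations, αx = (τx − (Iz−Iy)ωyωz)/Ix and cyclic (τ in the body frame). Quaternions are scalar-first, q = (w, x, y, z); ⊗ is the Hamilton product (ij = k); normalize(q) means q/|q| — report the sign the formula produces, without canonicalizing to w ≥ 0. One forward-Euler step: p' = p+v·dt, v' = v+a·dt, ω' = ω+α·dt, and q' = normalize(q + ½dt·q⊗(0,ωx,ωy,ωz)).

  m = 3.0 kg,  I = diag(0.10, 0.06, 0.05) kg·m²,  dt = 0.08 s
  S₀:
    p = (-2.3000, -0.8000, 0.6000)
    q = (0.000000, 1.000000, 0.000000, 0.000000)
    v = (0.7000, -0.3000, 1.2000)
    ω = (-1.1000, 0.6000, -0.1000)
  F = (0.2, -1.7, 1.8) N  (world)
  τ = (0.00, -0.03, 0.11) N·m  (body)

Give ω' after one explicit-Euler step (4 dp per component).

ω' = (-1.1005, 0.5527, 0.0338)

(τ − ω×Iω)/I = (-0.0060, -0.5917, 1.6720)
new body rate ω' = (-1.1005, 0.5527, 0.0338)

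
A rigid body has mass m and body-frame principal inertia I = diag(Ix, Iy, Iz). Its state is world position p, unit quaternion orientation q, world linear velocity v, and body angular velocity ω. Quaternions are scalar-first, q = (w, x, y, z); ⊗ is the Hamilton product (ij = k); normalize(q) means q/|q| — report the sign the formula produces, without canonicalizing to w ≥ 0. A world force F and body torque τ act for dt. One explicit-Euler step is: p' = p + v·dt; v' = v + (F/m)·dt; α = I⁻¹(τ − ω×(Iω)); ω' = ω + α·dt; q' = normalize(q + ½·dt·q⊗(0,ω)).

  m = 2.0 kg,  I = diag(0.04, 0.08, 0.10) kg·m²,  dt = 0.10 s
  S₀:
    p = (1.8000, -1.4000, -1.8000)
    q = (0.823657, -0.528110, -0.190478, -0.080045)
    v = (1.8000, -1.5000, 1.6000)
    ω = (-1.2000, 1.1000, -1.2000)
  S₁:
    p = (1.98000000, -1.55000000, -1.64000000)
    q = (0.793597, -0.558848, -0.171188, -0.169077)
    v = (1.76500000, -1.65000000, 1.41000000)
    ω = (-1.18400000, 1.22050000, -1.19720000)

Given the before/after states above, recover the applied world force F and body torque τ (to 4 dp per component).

F = (-0.7000, -3.0000, -3.8000)
τ = (-0.0200, 0.0100, -0.0500)

Δv = v₁−v₀ = (-0.03500000, -0.15000000, -0.19000000)
m·(v₁−v₀)/dt = (-0.7000, -3.0000, -3.8000)
rate change Δω = (0.01600000, 0.12050000, 0.00280000)
ω₀×(Iω₀) = (-0.0264, -0.0864, -0.0528)
τ = I·(Δω/dt) + ω₀×(Iω₀) = (-0.0200, 0.0100, -0.0500)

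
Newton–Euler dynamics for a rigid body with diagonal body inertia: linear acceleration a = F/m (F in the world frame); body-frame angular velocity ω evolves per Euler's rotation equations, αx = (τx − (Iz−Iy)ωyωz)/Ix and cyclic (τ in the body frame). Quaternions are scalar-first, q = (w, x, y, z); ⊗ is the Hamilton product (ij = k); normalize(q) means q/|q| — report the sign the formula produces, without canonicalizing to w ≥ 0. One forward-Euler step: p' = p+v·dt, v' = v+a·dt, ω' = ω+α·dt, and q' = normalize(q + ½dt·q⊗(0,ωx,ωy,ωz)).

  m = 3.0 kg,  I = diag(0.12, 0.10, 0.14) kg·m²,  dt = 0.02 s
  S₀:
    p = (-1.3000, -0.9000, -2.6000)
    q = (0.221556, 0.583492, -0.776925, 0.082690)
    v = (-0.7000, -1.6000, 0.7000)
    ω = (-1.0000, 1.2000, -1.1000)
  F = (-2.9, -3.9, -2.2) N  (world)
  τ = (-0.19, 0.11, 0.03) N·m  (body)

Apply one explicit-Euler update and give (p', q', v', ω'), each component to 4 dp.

p' = (-1.3140, -0.9320, -2.5860)
q' = (0.2376, 0.5887, -0.7685, 0.0795)
v' = (-0.7193, -1.6260, 0.6853)
ω' = (-1.0229, 1.2264, -1.0991)

new position p' = (-1.3140, -0.9320, -2.5860)
v' = v + a·dt = (-0.7193, -1.6260, 0.6853)
gyro term ω×Iω = (-0.0528, -0.0220, 0.0240)
angular accel α = (-1.1433, 1.3200, 0.0429)
ω + α·dt = (-1.0229, 1.2264, -1.0991)
q⊗(0,ω) = (1.6067610, 0.5338335, 0.8250184, -0.3204462)
q' = normalize(q + ½dt·q⊗(0,ω)) = (0.2376, 0.5887, -0.7685, 0.0795)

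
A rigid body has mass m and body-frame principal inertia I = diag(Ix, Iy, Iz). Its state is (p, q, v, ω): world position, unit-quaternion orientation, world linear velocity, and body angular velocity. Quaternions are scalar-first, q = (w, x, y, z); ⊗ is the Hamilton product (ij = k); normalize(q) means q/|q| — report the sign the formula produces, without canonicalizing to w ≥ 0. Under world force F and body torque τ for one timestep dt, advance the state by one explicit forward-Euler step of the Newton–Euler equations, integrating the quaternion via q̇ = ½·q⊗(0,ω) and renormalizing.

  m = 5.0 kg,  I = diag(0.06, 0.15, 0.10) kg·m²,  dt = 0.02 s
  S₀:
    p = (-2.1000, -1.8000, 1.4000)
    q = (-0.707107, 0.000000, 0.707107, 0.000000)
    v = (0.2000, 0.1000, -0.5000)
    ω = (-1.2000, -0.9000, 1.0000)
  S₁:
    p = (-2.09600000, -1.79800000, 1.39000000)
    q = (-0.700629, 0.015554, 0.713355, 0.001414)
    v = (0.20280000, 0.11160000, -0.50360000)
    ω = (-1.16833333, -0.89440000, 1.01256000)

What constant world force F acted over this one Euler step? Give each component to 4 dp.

v₁ − v₀ = (0.00280000, 0.01160000, -0.00360000)
m·(v₁−v₀)/dt = (0.7000, 2.9000, -0.9000)

F = (0.7000, 2.9000, -0.9000)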